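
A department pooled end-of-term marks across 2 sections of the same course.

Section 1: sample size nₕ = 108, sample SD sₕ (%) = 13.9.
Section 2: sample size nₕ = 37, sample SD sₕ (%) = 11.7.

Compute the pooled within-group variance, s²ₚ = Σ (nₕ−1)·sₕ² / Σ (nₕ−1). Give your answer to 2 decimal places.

179.03

1: (108−1)·13.9² = 107·193.21 = 20673.47
2: (37−1)·11.7² = 36·136.89 = 4928.04
Numerator = 25601.51; denominator = Σ(nₕ−1) = 143.
s²ₚ = 25601.51/143 = 179.0315... → 179.03.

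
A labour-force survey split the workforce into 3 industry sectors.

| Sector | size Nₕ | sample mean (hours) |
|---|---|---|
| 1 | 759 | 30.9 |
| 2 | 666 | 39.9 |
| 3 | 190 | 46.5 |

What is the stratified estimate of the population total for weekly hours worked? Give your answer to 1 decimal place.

58861.5

1: 759·30.9 = 23453.1
2: 666·39.9 = 26573.4
3: 190·46.5 = 8835
τ̂ = Σ Nₕx̄ₕ = 58861.5.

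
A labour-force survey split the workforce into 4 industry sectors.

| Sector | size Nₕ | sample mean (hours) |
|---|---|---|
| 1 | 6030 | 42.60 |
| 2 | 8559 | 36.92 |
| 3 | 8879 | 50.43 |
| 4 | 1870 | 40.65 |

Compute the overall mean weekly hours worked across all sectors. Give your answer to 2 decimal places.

x̄_st = (Σ Nₕx̄ₕ) / (Σ Nₕ) = (6030·42.60 + 8559·36.92 + 8879·50.43 + 1870·40.65) / 25338
= 1096659.75 / 25338 = 43.2812... → 43.28.

43.28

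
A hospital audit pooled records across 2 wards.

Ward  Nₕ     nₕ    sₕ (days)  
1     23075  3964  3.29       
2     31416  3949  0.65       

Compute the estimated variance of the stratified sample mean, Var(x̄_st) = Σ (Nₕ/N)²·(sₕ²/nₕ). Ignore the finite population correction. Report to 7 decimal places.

N = 54491; Wₕ = Nₕ/N.
ward 1: (23075/54491)²·3.29²/3964 = 0.0004896571
ward 2: (31416/54491)²·0.65²/3949 = 0.0000355625
Sum = 0.0005252195 → 0.0005252.

0.0005252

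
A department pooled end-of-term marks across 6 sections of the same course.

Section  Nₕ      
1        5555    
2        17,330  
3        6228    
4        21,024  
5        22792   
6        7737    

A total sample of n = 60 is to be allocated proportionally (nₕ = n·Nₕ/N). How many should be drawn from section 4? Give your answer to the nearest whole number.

16

Share of section 4 = 21024/80666 = 0.26063.
Allocate 60 × 0.26063 = 15.638... → 16.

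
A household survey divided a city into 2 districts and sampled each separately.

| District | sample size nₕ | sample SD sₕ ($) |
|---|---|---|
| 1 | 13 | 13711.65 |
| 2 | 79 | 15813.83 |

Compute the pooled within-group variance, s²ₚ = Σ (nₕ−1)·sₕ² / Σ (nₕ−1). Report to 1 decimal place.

1: (13−1)·13711.65² = 12·188009345.7225 = 2256112148.67
2: (79−1)·15813.83² = 78·250077219.2689 = 19506023102.9742
Numerator = 21762135251.6442; denominator = Σ(nₕ−1) = 90.
s²ₚ = 21762135251.6442/90 = 241801502.796... → 241801502.8.

241801502.8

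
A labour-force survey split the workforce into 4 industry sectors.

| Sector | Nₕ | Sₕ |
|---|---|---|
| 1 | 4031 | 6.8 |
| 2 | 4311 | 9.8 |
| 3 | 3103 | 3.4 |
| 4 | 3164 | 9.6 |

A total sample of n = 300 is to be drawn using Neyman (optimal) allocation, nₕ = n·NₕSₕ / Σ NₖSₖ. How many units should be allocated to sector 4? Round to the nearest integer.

82

Σ NₕSₕ = 4031·6.8 + 4311·9.8 + 3103·3.4 + 3164·9.6 = 110583.2.
Share for 4: 30374.4/110583.2 = 0.27467.
n_4 = 300 × 0.27467 = 82.402... → 82.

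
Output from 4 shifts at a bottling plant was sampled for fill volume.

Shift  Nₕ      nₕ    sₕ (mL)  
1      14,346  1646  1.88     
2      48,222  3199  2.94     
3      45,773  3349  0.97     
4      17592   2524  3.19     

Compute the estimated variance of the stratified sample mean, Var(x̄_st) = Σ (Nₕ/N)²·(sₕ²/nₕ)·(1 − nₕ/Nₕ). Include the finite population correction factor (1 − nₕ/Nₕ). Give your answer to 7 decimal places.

0.0004964

N = 125933. Term for each stratum: Wₕ²sₕ²/nₕ·(1−nₕ/Nₕ).
Var(x̄_st) = 0.0000246684 + 0.0003698971 + 0.0000344009 + 0.0000673882 = 0.0004963547 → 0.0004964.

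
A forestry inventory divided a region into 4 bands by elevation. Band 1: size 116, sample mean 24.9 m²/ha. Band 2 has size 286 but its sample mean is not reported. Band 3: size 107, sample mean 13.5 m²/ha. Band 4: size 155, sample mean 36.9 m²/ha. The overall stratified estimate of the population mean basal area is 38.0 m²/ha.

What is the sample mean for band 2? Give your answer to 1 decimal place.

Σ Nₕx̄ₕ = N·μ, so 286·x̄_2 = 664·38.0 − (116·24.9 + 107·13.5 + 155·36.9).
= 25232 − 10052.4 = 15179.6.
x̄_2 = 15179.6 / 286 = 53.076... → 53.1.

53.1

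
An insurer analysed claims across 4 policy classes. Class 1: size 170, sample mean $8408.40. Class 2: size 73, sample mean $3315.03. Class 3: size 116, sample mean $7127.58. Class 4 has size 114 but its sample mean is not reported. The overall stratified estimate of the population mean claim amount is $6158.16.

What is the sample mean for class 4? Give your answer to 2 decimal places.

Σ Nₕx̄ₕ = N·μ, so 114·x̄_4 = 473·6158.16 − (170·8408.40 + 73·3315.03 + 116·7127.58).
= 2912809.68 − 2498224.47 = 414585.21.
x̄_4 = 414585.21 / 114 = 3636.7124... → 3636.71.

3636.71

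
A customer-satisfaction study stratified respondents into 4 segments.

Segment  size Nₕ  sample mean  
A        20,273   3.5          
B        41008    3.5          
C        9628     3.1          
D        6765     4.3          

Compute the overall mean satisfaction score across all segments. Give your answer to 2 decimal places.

3.52

N = 77674; weights Wₕ = Nₕ/N = (0.2610, 0.5280, 0.1240, 0.0871).
x̄_st = Σ Wₕ·x̄ₕ = 0.2610·3.5 + 0.5280·3.5 + 0.1240·3.1 + 0.0871·4.3 ≈ 3.5201...
→ 3.52.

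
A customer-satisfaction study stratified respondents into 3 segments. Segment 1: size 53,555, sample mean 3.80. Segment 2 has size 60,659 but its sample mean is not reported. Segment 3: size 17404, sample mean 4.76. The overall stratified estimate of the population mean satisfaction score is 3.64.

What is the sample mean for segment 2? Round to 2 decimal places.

N = 53555 + 60659 + 17404 = 131618.
Overall total = μ·N = 3.64·131618 = 479089.52.
Subtract the known strata: 53555·3.80 + 17404·4.76 = 286352.04.
Remaining total for segment 2: 479089.52 − 286352.04 = 192737.48.
Divide by its size: 192737.48 / 60659 = 3.1774... → 3.18.

3.18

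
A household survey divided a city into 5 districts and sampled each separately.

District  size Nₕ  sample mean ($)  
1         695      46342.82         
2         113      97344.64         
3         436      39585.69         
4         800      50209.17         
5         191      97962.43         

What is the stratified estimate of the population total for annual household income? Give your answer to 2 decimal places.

119345725.19

1: 695·46342.82 = 32208259.9
2: 113·97344.64 = 10999944.32
3: 436·39585.69 = 17259360.84
4: 800·50209.17 = 40167336
5: 191·97962.43 = 18710824.13
τ̂ = Σ Nₕx̄ₕ = 119345725.19.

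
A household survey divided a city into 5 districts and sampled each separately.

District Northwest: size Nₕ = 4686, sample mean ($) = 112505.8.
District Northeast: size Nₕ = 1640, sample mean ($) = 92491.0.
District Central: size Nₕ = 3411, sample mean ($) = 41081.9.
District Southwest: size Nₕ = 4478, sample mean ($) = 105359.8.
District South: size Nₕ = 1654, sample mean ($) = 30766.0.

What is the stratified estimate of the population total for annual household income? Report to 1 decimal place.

1341705928.1

Northwest: 4686·112505.8 = 527202178.8
Northeast: 1640·92491.0 = 151685240
Central: 3411·41081.9 = 140130360.9
Southwest: 4478·105359.8 = 471801184.4
South: 1654·30766.0 = 50886964
τ̂ = Σ Nₕx̄ₕ = 1341705928.1.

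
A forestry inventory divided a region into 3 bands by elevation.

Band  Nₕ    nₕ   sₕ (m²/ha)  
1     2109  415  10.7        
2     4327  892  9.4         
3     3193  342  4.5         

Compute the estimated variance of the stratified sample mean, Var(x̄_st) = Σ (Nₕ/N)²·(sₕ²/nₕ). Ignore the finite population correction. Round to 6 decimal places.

N = 9629; Wₕ = Nₕ/N.
band 1: (2109/9629)²·10.7²/415 = 0.013234582
band 2: (4327/9629)²·9.4²/892 = 0.020003329
band 3: (3193/9629)²·4.5²/342 = 0.006510800
Sum = 0.039748712 → 0.039749.

0.039749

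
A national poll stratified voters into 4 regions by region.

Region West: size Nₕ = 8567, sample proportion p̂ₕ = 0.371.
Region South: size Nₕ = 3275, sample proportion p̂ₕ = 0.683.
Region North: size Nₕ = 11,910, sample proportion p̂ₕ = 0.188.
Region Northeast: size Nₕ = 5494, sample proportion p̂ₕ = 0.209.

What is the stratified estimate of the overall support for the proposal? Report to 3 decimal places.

Wₕ = Nₕ/N with N = 29246: 0.2929, 0.1120, 0.4072, 0.1879.
p̂_st = 0.2929·0.371 + 0.1120·0.683 + 0.4072·0.188 + 0.1879·0.209 ≈ 0.30098... → 0.301.

0.301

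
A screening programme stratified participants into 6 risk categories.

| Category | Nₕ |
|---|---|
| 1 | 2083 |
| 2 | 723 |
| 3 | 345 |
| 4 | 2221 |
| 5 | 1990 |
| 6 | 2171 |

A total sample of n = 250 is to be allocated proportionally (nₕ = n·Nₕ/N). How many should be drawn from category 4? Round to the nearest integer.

N = 2083 + 723 + 345 + 2221 + 1990 + 2171 = 9533.
n_4 = 250·2221/9533 = 58.245... → 58.

58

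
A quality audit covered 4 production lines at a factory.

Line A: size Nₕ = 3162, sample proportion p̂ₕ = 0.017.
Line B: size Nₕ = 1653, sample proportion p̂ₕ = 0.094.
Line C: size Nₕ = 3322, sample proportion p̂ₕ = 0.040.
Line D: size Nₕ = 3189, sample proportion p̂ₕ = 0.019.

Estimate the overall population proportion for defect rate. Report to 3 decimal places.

Wₕ = Nₕ/N with N = 11326: 0.2792, 0.1459, 0.2933, 0.2816.
p̂_st = 0.2792·0.017 + 0.1459·0.094 + 0.2933·0.040 + 0.2816·0.019 ≈ 0.03555... → 0.036.

0.036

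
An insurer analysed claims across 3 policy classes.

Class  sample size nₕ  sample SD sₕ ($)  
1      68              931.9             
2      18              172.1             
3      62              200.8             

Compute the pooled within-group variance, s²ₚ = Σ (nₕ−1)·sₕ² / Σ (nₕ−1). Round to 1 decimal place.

421713.0

1: (68−1)·931.9² = 67·868437.61 = 58185319.87
2: (18−1)·172.1² = 17·29618.41 = 503512.97
3: (62−1)·200.8² = 61·40320.64 = 2459559.04
Numerator = 61148391.88; denominator = Σ(nₕ−1) = 145.
s²ₚ = 61148391.88/145 = 421713.047... → 421713.0.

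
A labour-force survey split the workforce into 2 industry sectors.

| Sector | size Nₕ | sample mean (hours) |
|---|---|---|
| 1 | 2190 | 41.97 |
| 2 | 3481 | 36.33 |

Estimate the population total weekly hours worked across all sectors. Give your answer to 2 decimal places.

Population total = Σ Nₕ·x̄ₕ (each stratum's size times its mean).
2190·41.97 + 3481·36.33 = 91914.3 + 126464.73 = 218379.03.

218379.03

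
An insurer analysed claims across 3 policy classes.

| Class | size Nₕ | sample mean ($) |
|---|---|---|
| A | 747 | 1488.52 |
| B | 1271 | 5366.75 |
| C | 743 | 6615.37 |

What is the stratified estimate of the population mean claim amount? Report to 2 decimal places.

4653.49

N = 2761; weights Wₕ = Nₕ/N = (0.2706, 0.4603, 0.2691).
x̄_st = Σ Wₕ·x̄ₕ = 0.2706·1488.52 + 0.4603·5366.75 + 0.2691·6615.37 ≈ 4653.4892...
→ 4653.49.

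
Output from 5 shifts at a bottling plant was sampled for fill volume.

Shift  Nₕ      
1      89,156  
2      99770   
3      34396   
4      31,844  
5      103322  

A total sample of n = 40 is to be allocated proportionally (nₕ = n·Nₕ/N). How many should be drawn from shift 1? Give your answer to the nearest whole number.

N = 89156 + 99770 + 34396 + 31844 + 103322 = 358488.
n_1 = 40·89156/358488 = 9.948... → 10.

10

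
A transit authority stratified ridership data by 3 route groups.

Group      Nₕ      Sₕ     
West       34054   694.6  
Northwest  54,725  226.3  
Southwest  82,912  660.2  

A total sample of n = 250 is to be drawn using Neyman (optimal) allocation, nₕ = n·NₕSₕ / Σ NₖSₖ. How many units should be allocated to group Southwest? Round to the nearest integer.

151

Σ NₕSₕ = 34054·694.6 + 54725·226.3 + 82912·660.2 = 90776678.3.
Share for Southwest: 54738502.4/90776678.3 = 0.60300.
n_Southwest = 250 × 0.60300 = 150.750... → 151.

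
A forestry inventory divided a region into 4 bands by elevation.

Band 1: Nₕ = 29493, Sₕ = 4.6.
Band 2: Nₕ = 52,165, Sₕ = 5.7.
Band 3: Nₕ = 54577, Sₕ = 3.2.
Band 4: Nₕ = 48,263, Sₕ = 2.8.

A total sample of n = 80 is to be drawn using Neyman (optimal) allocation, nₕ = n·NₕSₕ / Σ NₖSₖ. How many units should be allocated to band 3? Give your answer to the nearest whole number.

19

1: NₕSₕ = 29493·4.6 = 135667.8
2: NₕSₕ = 52165·5.7 = 297340.5
3: NₕSₕ = 54577·3.2 = 174646.4
4: NₕSₕ = 48263·2.8 = 135136.4
Σ NₕSₕ = 742791.1.
n_3 = 80·174646.4/742791.1 = 18.810... → 19.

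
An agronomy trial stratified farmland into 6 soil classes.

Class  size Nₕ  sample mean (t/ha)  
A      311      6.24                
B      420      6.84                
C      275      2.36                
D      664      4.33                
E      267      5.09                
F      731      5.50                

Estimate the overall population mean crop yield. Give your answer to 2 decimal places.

5.14

N = 311 + 420 + 275 + 664 + 267 + 731 = 2668.
Overall mean = Σ (Nₕ/N)·x̄ₕ — weight by population share, not a simple average.
Σ Nₕx̄ₕ = 311·6.24 + 420·6.84 + 275·2.36 + 664·4.33 + 267·5.09 + 731·5.50 = 1940.64 + 2872.8 + 649 + 2875.12 + 1359.03 + 4020.5 = 13717.09.
Divide by N: 13717.09 / 2668 = 5.1413... → 5.14.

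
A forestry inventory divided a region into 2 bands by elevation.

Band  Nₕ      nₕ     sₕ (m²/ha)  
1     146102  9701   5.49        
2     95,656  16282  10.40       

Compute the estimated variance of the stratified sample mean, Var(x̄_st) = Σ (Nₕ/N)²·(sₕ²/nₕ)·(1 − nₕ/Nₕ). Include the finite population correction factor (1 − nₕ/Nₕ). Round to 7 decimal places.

0.0019223

N = 241758. Term for each stratum: Wₕ²sₕ²/nₕ·(1−nₕ/Nₕ).
Var(x̄_st) = 0.0010593518 + 0.0008629541 = 0.0019223059 → 0.0019223.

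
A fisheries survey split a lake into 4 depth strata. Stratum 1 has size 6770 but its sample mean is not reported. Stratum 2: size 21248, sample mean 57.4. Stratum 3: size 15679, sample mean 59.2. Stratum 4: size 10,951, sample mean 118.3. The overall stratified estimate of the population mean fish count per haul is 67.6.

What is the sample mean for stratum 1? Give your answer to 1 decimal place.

N = 6770 + 21248 + 15679 + 10951 = 54648.
Overall total = μ·N = 67.6·54648 = 3694204.8.
Subtract the known strata: 21248·57.4 + 15679·59.2 + 10951·118.3 = 3443335.3.
Remaining total for stratum 1: 3694204.8 − 3443335.3 = 250869.5.
Divide by its size: 250869.5 / 6770 = 37.056... → 37.1.

37.1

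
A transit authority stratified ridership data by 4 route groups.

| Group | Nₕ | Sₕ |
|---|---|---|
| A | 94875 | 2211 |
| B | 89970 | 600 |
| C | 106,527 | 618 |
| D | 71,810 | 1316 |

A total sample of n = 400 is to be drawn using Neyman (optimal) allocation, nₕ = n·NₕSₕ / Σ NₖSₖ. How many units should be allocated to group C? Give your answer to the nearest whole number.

Σ NₕSₕ = 94875·2211 + 89970·600 + 106527·618 + 71810·1316 = 424086271.
Share for C: 65833686/424086271 = 0.15524.
n_C = 400 × 0.15524 = 62.095... → 62.

62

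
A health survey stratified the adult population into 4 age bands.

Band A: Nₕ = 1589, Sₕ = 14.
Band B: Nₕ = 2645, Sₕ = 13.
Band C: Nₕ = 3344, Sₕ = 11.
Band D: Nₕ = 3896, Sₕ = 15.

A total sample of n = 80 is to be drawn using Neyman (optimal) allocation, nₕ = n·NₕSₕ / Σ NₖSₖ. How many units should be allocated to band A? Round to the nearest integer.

12

Σ NₕSₕ = 1589·14 + 2645·13 + 3344·11 + 3896·15 = 151855.
Share for A: 22246/151855 = 0.14650.
n_A = 80 × 0.14650 = 11.720... → 12.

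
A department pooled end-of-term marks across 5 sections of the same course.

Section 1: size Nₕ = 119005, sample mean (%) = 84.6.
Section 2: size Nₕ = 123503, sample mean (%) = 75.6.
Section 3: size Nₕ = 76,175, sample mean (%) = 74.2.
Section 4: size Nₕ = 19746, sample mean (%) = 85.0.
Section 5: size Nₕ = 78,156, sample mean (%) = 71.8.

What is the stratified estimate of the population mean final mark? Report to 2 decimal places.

77.65

N = 119005 + 123503 + 76175 + 19746 + 78156 = 416585.
The stratified mean weights each stratum mean by its population share Nₕ/N.
Σ Nₕx̄ₕ = 119005·84.6 + 123503·75.6 + 76175·74.2 + 19746·85.0 + 78156·71.8 = 10067823 + 9336826.8 + 5652185 + 1678410 + 5611600.8 = 32346845.6.
Divide by N: 32346845.6 / 416585 = 77.6476... → 77.65.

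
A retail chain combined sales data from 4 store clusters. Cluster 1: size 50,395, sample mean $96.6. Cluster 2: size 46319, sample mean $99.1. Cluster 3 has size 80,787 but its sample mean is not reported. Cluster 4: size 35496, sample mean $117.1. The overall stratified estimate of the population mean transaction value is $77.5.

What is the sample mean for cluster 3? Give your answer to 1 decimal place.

Σ Nₕx̄ₕ = N·μ, so 80787·x̄_3 = 212997·77.5 − (50395·96.6 + 46319·99.1 + 35496·117.1).
= 16507267.5 − 13614951.5 = 2892316.
x̄_3 = 2892316 / 80787 = 35.802... → 35.8.

35.8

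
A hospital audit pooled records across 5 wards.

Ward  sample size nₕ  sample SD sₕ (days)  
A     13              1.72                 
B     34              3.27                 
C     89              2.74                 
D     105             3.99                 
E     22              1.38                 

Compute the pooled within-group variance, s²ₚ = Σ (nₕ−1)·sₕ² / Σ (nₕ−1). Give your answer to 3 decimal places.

10.638

A: (13−1)·1.72² = 12·2.9584 = 35.5008
B: (34−1)·3.27² = 33·10.6929 = 352.8657
C: (89−1)·2.74² = 88·7.5076 = 660.6688
D: (105−1)·3.99² = 104·15.9201 = 1655.6904
E: (22−1)·1.38² = 21·1.9044 = 39.9924
Numerator = 2744.7181; denominator = Σ(nₕ−1) = 258.
s²ₚ = 2744.7181/258 = 10.63844... → 10.638.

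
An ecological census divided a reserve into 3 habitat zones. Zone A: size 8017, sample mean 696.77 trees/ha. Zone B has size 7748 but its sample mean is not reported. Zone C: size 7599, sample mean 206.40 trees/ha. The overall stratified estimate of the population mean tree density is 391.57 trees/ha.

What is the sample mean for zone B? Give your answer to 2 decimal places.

N = 8017 + 7748 + 7599 = 23364.
Overall total = μ·N = 391.57·23364 = 9148641.48.
Subtract the known strata: 8017·696.77 + 7599·206.40 = 7154438.69.
Remaining total for zone B: 9148641.48 − 7154438.69 = 1994202.79.
Divide by its size: 1994202.79 / 7748 = 257.3829... → 257.38.

257.38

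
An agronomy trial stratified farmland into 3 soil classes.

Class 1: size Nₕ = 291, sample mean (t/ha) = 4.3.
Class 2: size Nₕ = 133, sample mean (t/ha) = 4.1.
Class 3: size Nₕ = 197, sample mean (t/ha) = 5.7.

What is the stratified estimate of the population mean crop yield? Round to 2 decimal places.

N = 621; weights Wₕ = Nₕ/N = (0.4686, 0.2142, 0.3172).
x̄_st = Σ Wₕ·x̄ₕ = 0.4686·4.3 + 0.2142·4.1 + 0.3172·5.7 ≈ 4.7013...
→ 4.70.

4.70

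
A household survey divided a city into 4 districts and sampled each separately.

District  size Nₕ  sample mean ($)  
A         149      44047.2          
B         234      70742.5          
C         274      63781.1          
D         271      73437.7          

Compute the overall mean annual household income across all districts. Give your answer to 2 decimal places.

N = 928; weights Wₕ = Nₕ/N = (0.1606, 0.2522, 0.2953, 0.2920).
x̄_st = Σ Wₕ·x̄ₕ = 0.1606·44047.2 + 0.2522·70742.5 + 0.2953·63781.1 + 0.2920·73437.7 ≈ 65187.9482...
→ 65187.95.

65187.95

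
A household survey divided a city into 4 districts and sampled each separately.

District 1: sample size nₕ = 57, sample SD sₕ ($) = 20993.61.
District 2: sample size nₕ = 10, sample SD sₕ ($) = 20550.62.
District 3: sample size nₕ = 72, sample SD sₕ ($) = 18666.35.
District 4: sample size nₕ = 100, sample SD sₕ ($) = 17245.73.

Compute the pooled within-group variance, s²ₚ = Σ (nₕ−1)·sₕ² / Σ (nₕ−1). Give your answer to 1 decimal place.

1: (57−1)·20993.61² = 56·440731660.8321 = 24680973006.5976
2: (10−1)·20550.62² = 9·422327982.3844 = 3800951841.4596
3: (72−1)·18666.35² = 71·348432622.3225 = 24738716184.8975
4: (100−1)·17245.73² = 99·297415203.2329 = 29444105120.0571
Numerator = 82664746153.0118; denominator = Σ(nₕ−1) = 235.
s²ₚ = 82664746153.0118/235 = 351764877.247... → 351764877.2.

351764877.2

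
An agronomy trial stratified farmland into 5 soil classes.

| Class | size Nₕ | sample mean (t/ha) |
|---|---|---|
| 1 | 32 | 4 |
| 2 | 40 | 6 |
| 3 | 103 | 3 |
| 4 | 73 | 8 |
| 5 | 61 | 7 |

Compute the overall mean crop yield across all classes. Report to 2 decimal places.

x̄_st = (Σ Nₕx̄ₕ) / (Σ Nₕ) = (32·4 + 40·6 + 103·3 + 73·8 + 61·7) / 309
= 1688 / 309 = 5.4628... → 5.46.

5.46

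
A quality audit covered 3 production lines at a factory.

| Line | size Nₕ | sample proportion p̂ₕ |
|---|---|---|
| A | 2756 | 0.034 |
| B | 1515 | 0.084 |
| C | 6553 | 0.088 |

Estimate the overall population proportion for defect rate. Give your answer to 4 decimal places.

0.0737

N = 2756 + 1515 + 6553 = 10824.
Overall proportion = Σ (Nₕ/N)·p̂ₕ.
Σ Nₕp̂ₕ = 93.704 + 127.26 + 576.664 = 797.628.
797.628 / 10824 = 0.073691... → 0.0737.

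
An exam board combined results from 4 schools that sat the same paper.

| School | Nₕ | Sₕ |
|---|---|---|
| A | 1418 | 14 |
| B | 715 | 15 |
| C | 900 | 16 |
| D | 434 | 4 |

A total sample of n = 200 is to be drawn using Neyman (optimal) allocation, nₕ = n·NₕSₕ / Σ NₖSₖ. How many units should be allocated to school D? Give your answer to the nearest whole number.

7

A: NₕSₕ = 1418·14 = 19852
B: NₕSₕ = 715·15 = 10725
C: NₕSₕ = 900·16 = 14400
D: NₕSₕ = 434·4 = 1736
Σ NₕSₕ = 46713.
n_D = 200·1736/46713 = 7.433... → 7.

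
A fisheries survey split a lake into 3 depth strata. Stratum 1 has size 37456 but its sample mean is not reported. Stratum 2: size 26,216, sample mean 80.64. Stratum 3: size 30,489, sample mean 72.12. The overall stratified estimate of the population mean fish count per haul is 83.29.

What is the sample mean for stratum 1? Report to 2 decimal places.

N = 37456 + 26216 + 30489 = 94161.
Overall total = μ·N = 83.29·94161 = 7842669.69.
Subtract the known strata: 26216·80.64 + 30489·72.12 = 4312924.92.
Remaining total for stratum 1: 7842669.69 − 4312924.92 = 3529744.77.
Divide by its size: 3529744.77 / 37456 = 94.2371... → 94.24.

94.24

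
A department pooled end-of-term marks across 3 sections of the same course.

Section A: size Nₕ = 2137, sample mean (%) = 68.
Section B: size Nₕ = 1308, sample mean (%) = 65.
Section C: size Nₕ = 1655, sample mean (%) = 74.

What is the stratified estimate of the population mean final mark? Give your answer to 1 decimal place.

N = 5100; weights Wₕ = Nₕ/N = (0.4190, 0.2565, 0.3245).
x̄_st = Σ Wₕ·x̄ₕ = 0.4190·68 + 0.2565·65 + 0.3245·74 ≈ 69.178...
→ 69.2.

69.2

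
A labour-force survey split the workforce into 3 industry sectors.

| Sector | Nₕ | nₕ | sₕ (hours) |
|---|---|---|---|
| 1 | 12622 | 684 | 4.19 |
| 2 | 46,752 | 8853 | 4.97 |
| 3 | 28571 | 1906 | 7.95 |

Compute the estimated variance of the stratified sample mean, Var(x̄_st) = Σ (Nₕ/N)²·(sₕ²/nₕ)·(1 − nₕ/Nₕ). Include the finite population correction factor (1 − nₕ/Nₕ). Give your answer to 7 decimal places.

0.0044055

N = 87945. Term for each stratum: Wₕ²sₕ²/nₕ·(1−nₕ/Nₕ).
Var(x̄_st) = 0.0005000453 + 0.0006391870 + 0.0032663001 = 0.0044055325 → 0.0044055.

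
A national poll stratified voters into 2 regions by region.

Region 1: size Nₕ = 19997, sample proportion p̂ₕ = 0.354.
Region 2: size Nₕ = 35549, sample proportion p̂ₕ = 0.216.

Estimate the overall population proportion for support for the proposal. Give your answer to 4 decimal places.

Wₕ = Nₕ/N with N = 55546: 0.3600, 0.6400.
p̂_st = 0.3600·0.354 + 0.6400·0.216 ≈ 0.265681... → 0.2657.

0.2657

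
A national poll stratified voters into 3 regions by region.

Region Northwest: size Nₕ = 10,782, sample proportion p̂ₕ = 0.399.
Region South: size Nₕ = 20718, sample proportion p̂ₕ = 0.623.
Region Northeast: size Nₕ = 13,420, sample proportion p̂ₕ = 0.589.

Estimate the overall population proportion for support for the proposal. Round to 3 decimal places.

Wₕ = Nₕ/N with N = 44920: 0.2400, 0.4612, 0.2988.
p̂_st = 0.2400·0.399 + 0.4612·0.623 + 0.2988·0.589 ≈ 0.55908... → 0.559.

0.559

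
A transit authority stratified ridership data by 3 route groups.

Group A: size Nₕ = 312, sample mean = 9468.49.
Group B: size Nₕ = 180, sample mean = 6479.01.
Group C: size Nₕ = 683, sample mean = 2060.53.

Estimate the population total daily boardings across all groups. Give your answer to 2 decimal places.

A: 312·9468.49 = 2954168.88
B: 180·6479.01 = 1166221.8
C: 683·2060.53 = 1407341.99
τ̂ = Σ Nₕx̄ₕ = 5527732.67.

5527732.67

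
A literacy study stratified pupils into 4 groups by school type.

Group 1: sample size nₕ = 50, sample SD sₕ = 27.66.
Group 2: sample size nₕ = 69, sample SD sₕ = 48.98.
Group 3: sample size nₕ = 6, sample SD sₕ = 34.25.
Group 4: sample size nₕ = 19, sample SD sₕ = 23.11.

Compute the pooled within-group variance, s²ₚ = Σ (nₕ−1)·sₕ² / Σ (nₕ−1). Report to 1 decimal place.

Degrees of freedom: 49 + 68 + 5 + 18 = 140.
Σ(nₕ−1)sₕ² = 49·765.0756 + 68·2399.0404 + 5·1173.0625 + 18·534.0721 = 216102.0619.
s²ₚ = 216102.0619 / 140 = 1543.586... → 1543.6.

1543.6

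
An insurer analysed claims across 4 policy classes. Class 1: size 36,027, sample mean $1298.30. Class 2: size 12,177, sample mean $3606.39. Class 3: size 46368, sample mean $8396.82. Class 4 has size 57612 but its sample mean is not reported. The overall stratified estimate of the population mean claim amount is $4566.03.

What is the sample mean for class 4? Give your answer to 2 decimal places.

N = 36027 + 12177 + 46368 + 57612 = 152184.
Overall total = μ·N = 4566.03·152184 = 694876709.52.
Subtract the known strata: 36027·1298.30 + 12177·3606.39 + 46368·8396.82 = 480032614.89.
Remaining total for class 4: 694876709.52 − 480032614.89 = 214844094.63.
Divide by its size: 214844094.63 / 57612 = 3729.1553... → 3729.16.

3729.16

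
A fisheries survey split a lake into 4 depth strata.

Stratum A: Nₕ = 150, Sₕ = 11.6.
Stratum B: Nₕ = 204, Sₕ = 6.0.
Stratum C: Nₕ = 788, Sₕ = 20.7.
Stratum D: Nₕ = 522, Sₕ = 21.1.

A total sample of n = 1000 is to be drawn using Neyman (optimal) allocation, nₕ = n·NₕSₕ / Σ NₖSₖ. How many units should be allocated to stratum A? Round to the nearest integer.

57

A: NₕSₕ = 150·11.6 = 1740
B: NₕSₕ = 204·6.0 = 1224
C: NₕSₕ = 788·20.7 = 16311.6
D: NₕSₕ = 522·21.1 = 11014.2
Σ NₕSₕ = 30289.8.
n_A = 1000·1740/30289.8 = 57.445... → 57.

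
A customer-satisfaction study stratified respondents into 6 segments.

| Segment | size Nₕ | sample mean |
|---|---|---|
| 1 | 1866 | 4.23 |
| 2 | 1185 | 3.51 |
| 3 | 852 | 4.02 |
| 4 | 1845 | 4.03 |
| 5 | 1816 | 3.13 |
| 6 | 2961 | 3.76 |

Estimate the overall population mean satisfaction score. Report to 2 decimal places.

3.77

x̄_st = (Σ Nₕx̄ₕ) / (Σ Nₕ) = (1866·4.23 + 1185·3.51 + 852·4.02 + 1845·4.03 + 1816·3.13 + 2961·3.76) / 10525
= 39730.36 / 10525 = 3.7749... → 3.77.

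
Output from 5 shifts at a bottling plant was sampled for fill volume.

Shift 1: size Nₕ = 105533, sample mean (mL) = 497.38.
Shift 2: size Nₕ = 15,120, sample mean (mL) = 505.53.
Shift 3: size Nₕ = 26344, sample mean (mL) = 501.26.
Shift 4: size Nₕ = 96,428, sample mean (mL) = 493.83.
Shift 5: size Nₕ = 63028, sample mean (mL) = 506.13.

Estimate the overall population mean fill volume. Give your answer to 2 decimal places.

498.80

N = 306453; weights Wₕ = Nₕ/N = (0.3444, 0.0493, 0.0860, 0.3147, 0.2057).
x̄_st = Σ Wₕ·x̄ₕ = 0.3444·497.38 + 0.0493·505.53 + 0.0860·501.26 + 0.3147·493.83 + 0.2057·506.13 ≈ 498.7982...
→ 498.80.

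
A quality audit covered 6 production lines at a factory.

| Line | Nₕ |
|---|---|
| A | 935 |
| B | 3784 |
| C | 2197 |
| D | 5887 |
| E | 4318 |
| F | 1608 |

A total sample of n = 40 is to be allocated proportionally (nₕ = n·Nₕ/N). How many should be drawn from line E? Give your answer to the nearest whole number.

N = 935 + 3784 + 2197 + 5887 + 4318 + 1608 = 18729.
n_E = 40·4318/18729 = 9.222... → 9.

9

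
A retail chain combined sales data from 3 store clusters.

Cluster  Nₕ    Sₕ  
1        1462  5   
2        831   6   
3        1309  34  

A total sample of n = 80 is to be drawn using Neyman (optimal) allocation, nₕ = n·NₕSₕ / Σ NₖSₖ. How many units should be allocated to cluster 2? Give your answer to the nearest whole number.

7

1: NₕSₕ = 1462·5 = 7310
2: NₕSₕ = 831·6 = 4986
3: NₕSₕ = 1309·34 = 44506
Σ NₕSₕ = 56802.
n_2 = 80·4986/56802 = 7.022... → 7.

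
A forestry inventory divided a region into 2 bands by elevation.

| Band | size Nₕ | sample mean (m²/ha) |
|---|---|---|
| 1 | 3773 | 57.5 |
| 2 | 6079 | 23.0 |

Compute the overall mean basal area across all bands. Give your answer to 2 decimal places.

x̄_st = (Σ Nₕx̄ₕ) / (Σ Nₕ) = (3773·57.5 + 6079·23.0) / 9852
= 356764.5 / 9852 = 36.2124... → 36.21.

36.21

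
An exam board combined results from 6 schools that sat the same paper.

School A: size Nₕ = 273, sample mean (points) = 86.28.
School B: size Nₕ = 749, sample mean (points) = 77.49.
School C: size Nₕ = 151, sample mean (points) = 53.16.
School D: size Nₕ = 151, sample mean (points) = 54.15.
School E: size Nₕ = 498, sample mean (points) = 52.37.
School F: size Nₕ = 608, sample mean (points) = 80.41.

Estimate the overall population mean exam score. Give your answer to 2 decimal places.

71.10

N = 2430; weights Wₕ = Nₕ/N = (0.1123, 0.3082, 0.0621, 0.0621, 0.2049, 0.2502).
x̄_st = Σ Wₕ·x̄ₕ = 0.1123·86.28 + 0.3082·77.49 + 0.0621·53.16 + 0.0621·54.15 + 0.2049·52.37 + 0.2502·80.41 ≈ 71.0979...
→ 71.10.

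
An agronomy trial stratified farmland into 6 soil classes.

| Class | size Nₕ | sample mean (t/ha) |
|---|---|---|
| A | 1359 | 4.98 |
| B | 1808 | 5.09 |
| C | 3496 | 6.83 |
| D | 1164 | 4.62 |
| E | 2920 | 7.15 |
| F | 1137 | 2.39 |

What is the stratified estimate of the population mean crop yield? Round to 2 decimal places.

5.79

N = 11884; weights Wₕ = Nₕ/N = (0.1144, 0.1521, 0.2942, 0.0979, 0.2457, 0.0957).
x̄_st = Σ Wₕ·x̄ₕ = 0.1144·4.98 + 0.1521·5.09 + 0.2942·6.83 + 0.0979·4.62 + 0.2457·7.15 + 0.0957·2.39 ≈ 5.7911...
→ 5.79.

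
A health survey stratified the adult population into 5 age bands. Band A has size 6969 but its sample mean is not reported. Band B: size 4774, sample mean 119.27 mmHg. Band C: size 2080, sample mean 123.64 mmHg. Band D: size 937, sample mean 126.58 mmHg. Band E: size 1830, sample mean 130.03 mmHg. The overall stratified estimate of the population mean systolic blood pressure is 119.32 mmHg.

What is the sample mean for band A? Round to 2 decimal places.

N = 6969 + 4774 + 2080 + 937 + 1830 = 16590.
Overall total = μ·N = 119.32·16590 = 1979518.8.
Subtract the known strata: 4774·119.27 + 2080·123.64 + 937·126.58 + 1830·130.03 = 1183126.54.
Remaining total for band A: 1979518.8 − 1183126.54 = 796392.26.
Divide by its size: 796392.26 / 6969 = 114.2764... → 114.28.

114.28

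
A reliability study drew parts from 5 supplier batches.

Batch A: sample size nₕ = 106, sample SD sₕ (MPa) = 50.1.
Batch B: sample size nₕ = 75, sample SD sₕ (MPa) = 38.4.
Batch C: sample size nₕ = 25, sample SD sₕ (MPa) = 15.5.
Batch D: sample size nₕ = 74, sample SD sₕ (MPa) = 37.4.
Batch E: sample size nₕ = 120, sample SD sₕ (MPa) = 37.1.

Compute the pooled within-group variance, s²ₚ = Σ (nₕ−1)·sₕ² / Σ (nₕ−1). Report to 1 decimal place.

A: (106−1)·50.1² = 105·2510.01 = 263551.05
B: (75−1)·38.4² = 74·1474.56 = 109117.44
C: (25−1)·15.5² = 24·240.25 = 5766
D: (74−1)·37.4² = 73·1398.76 = 102109.48
E: (120−1)·37.1² = 119·1376.41 = 163792.79
Numerator = 644336.76; denominator = Σ(nₕ−1) = 395.
s²ₚ = 644336.76/395 = 1631.232... → 1631.2.

1631.2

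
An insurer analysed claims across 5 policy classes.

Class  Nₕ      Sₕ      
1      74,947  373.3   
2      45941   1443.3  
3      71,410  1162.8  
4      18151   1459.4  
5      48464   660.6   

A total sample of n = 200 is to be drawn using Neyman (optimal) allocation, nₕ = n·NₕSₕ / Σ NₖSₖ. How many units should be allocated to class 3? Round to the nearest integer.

Σ NₕSₕ = 74947·373.3 + 45941·1443.3 + 71410·1162.8 + 18151·1459.4 + 48464·660.6 = 235824796.2.
Share for 3: 83035548/235824796.2 = 0.35211.
n_3 = 200 × 0.35211 = 70.421... → 70.

70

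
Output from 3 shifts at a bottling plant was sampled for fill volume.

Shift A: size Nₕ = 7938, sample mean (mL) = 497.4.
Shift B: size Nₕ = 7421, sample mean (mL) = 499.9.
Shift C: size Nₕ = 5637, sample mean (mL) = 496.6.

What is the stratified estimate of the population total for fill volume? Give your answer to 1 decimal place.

Estimate total by summing Nₕ·x̄ₕ over strata.
7938·497.4 + 7421·499.9 + 5637·496.6 = 3948361.2 + 3709757.9 + 2799334.2 = 10457453.3.

10457453.3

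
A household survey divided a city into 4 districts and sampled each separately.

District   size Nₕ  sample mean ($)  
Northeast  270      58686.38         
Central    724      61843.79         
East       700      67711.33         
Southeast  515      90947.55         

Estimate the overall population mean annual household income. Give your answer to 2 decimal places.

N = 2209; weights Wₕ = Nₕ/N = (0.1222, 0.3278, 0.3169, 0.2331).
x̄_st = Σ Wₕ·x̄ₕ = 0.1222·58686.38 + 0.3278·61843.79 + 0.3169·67711.33 + 0.2331·90947.55 ≈ 70102.3747...
→ 70102.37.

70102.37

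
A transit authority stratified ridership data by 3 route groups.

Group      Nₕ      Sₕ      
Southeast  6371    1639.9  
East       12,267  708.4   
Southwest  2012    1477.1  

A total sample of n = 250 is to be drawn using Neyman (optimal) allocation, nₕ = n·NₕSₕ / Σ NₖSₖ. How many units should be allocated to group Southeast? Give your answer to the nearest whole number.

Southeast: NₕSₕ = 6371·1639.9 = 10447802.9
East: NₕSₕ = 12267·708.4 = 8689942.8
Southwest: NₕSₕ = 2012·1477.1 = 2971925.2
Σ NₕSₕ = 22109670.9.
n_Southeast = 250·10447802.9/22109670.9 = 118.136... → 118.

118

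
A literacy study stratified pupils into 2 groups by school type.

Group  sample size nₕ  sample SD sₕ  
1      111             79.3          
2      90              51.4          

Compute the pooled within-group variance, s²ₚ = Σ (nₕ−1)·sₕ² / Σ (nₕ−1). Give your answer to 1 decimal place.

4657.6

Degrees of freedom: 110 + 89 = 199.
Σ(nₕ−1)sₕ² = 110·6288.49 + 89·2641.96 = 926868.34.
s²ₚ = 926868.34 / 199 = 4657.630... → 4657.6.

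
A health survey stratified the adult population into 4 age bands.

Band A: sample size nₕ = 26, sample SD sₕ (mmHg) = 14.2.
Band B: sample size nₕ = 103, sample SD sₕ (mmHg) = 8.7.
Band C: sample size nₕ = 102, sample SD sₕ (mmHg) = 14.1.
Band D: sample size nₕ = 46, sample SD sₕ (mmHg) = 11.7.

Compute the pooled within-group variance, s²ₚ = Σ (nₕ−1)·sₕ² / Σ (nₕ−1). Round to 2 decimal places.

Degrees of freedom: 25 + 102 + 101 + 45 = 273.
Σ(nₕ−1)sₕ² = 25·201.64 + 102·75.69 + 101·198.81 + 45·136.89 = 39001.24.
s²ₚ = 39001.24 / 273 = 142.8617... → 142.86.

142.86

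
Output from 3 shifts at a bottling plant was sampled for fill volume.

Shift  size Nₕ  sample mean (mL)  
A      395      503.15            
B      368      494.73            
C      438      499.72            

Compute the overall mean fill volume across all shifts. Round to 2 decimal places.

N = 395 + 368 + 438 = 1201.
Overall mean = Σ (Nₕ/N)·x̄ₕ — weight by population share, not a simple average.
Σ Nₕx̄ₕ = 395·503.15 + 368·494.73 + 438·499.72 = 198744.25 + 182060.64 + 218877.36 = 599682.25.
Divide by N: 599682.25 / 1201 = 499.3191... → 499.32.

499.32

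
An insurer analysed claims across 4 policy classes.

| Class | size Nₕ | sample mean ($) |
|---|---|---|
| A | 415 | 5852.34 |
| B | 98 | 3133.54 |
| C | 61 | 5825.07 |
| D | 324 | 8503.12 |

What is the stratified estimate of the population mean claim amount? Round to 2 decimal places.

6510.19

N = 898; weights Wₕ = Nₕ/N = (0.4621, 0.1091, 0.0679, 0.3608).
x̄_st = Σ Wₕ·x̄ₕ = 0.4621·5852.34 + 0.1091·3133.54 + 0.0679·5825.07 + 0.3608·8503.12 ≈ 6510.1873...
→ 6510.19.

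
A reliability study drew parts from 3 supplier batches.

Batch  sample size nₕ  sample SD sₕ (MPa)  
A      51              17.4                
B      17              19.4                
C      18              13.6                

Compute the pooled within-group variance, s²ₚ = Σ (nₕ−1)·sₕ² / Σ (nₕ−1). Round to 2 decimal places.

292.82

Degrees of freedom: 50 + 16 + 17 = 83.
Σ(nₕ−1)sₕ² = 50·302.76 + 16·376.36 + 17·184.96 = 24304.08.
s²ₚ = 24304.08 / 83 = 292.8202... → 292.82.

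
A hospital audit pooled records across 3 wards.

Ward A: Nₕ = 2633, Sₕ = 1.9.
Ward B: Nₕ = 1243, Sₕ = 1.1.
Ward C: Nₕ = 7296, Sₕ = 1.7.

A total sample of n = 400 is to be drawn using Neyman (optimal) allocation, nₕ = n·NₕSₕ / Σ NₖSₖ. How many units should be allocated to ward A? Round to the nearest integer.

A: NₕSₕ = 2633·1.9 = 5002.7
B: NₕSₕ = 1243·1.1 = 1367.3
C: NₕSₕ = 7296·1.7 = 12403.2
Σ NₕSₕ = 18773.2.
n_A = 400·5002.7/18773.2 = 106.592... → 107.

107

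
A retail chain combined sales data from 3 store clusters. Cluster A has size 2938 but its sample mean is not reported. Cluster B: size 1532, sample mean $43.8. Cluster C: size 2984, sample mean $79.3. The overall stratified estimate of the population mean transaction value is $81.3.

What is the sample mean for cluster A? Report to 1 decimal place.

Σ Nₕx̄ₕ = N·μ, so 2938·x̄_A = 7454·81.3 − (1532·43.8 + 2984·79.3).
= 606010.2 − 303732.8 = 302277.4.
x̄_A = 302277.4 / 2938 = 102.885... → 102.9.

102.9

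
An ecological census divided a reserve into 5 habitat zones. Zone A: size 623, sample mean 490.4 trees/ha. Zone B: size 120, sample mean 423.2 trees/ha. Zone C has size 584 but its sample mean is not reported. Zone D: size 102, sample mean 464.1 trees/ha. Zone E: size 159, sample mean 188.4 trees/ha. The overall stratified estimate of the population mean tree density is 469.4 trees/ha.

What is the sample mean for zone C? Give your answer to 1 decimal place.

N = 623 + 120 + 584 + 102 + 159 = 1588.
Overall total = μ·N = 469.4·1588 = 745407.2.
Subtract the known strata: 623·490.4 + 120·423.2 + 102·464.1 + 159·188.4 = 433597.
Remaining total for zone C: 745407.2 − 433597 = 311810.2.
Divide by its size: 311810.2 / 584 = 533.922... → 533.9.

533.9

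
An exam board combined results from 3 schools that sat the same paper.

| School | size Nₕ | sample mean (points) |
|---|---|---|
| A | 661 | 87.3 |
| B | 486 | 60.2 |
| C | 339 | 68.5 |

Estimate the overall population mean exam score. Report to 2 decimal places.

x̄_st = (Σ Nₕx̄ₕ) / (Σ Nₕ) = (661·87.3 + 486·60.2 + 339·68.5) / 1486
= 110184 / 1486 = 74.1480... → 74.15.

74.15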